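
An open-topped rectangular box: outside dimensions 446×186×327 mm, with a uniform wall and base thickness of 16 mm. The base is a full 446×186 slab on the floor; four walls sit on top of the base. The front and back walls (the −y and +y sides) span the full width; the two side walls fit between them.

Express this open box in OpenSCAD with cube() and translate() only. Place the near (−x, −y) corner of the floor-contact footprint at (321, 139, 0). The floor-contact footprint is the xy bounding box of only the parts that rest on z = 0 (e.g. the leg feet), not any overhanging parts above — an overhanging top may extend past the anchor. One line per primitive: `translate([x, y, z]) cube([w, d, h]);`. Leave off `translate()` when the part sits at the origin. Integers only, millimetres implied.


translate([321, 139, 0]) cube([446, 186, 16]);
translate([321, 139, 16]) cube([446, 16, 311]);
translate([321, 309, 16]) cube([446, 16, 311]);
translate([321, 155, 16]) cube([16, 154, 311]);
translate([751, 155, 16]) cube([16, 154, 311]);


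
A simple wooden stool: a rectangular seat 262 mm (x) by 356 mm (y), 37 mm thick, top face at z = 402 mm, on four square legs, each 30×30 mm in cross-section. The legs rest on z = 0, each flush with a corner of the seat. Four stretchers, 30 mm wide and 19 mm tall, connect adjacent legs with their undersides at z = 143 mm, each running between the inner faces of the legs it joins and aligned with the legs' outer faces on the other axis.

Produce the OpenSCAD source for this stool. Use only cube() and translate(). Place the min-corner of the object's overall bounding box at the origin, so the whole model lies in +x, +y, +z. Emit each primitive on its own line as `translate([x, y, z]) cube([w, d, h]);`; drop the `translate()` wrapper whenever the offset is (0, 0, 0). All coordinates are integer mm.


translate([0, 0, 365]) cube([262, 356, 37]);
cube([30, 30, 365]);
translate([232, 0, 0]) cube([30, 30, 365]);
translate([0, 326, 0]) cube([30, 30, 365]);
translate([232, 326, 0]) cube([30, 30, 365]);
translate([30, 0, 143]) cube([202, 30, 19]);
translate([30, 326, 143]) cube([202, 30, 19]);
translate([0, 30, 143]) cube([30, 296, 19]);
translate([232, 30, 143]) cube([30, 296, 19]);


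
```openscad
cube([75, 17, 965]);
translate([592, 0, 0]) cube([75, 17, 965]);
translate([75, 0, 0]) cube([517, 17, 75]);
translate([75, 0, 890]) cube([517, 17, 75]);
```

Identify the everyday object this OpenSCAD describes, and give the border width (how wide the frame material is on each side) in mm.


A picture frame. The border width is 75 mm.

Four thin pieces enclosing a rectangular opening — a picture frame. The two full-height stiles are 965 mm tall; the top rail sits at z = 890 and is 75 mm tall, so the border above the opening is 965 − 890 = 75 mm, matching the stile x-width.


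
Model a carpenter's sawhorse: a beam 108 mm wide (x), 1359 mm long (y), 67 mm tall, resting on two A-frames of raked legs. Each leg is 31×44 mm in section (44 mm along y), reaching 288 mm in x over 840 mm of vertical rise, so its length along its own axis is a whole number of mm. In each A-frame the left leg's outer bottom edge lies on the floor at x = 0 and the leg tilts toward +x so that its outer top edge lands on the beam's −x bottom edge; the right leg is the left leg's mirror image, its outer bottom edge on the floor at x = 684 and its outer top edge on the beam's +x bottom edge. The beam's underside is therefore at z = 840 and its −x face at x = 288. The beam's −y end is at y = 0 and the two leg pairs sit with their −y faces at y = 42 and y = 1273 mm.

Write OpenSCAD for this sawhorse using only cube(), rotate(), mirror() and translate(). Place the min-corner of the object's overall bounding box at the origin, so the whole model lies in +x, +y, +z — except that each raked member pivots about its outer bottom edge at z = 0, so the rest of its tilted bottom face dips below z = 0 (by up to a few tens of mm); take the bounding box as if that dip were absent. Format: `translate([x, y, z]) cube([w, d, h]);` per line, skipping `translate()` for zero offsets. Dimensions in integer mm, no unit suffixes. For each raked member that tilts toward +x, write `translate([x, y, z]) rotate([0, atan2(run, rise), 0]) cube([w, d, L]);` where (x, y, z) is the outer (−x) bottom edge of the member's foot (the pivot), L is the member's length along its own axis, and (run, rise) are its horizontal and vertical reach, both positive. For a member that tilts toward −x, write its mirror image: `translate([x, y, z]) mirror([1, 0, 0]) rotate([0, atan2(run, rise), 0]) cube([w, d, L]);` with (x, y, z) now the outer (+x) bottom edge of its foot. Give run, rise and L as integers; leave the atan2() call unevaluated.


translate([288, 0, 840]) cube([108, 1359, 67]);
translate([0, 42, 0]) rotate([0, atan2(288, 840), 0]) cube([31, 44, 888]);
translate([684, 42, 0]) mirror([1, 0, 0]) rotate([0, atan2(288, 840), 0]) cube([31, 44, 888]);
translate([0, 1273, 0]) rotate([0, atan2(288, 840), 0]) cube([31, 44, 888]);
translate([684, 1273, 0]) mirror([1, 0, 0]) rotate([0, atan2(288, 840), 0]) cube([31, 44, 888]);


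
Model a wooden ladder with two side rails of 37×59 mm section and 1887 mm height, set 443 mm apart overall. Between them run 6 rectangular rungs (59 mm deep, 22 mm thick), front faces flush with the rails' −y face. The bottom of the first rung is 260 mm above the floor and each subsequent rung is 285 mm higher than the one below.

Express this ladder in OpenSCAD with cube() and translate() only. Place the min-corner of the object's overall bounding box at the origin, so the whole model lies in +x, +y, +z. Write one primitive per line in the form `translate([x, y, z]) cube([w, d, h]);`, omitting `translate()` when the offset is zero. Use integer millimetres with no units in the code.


cube([37, 59, 1887]);
translate([406, 0, 0]) cube([37, 59, 1887]);
translate([37, 0, 260]) cube([369, 59, 22]);
translate([37, 0, 545]) cube([369, 59, 22]);
translate([37, 0, 830]) cube([369, 59, 22]);
translate([37, 0, 1115]) cube([369, 59, 22]);
translate([37, 0, 1400]) cube([369, 59, 22]);
translate([37, 0, 1685]) cube([369, 59, 22]);


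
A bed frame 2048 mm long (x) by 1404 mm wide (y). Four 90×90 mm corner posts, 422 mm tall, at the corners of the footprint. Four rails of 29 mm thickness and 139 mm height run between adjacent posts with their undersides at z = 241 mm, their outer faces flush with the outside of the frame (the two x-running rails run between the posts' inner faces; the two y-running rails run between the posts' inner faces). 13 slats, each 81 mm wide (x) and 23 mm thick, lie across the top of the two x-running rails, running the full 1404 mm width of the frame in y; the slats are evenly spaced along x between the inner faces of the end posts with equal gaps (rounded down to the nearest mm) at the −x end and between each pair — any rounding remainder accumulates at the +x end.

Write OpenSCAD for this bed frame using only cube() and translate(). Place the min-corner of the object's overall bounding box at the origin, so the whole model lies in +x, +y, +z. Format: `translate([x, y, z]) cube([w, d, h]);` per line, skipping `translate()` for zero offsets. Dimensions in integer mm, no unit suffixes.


cube([90, 90, 422]);
translate([0, 1314, 0]) cube([90, 90, 422]);
translate([1958, 0, 0]) cube([90, 90, 422]);
translate([1958, 1314, 0]) cube([90, 90, 422]);
translate([90, 0, 241]) cube([1868, 29, 139]);
translate([90, 1375, 241]) cube([1868, 29, 139]);
translate([0, 90, 241]) cube([29, 1224, 139]);
translate([2019, 90, 241]) cube([29, 1224, 139]);
translate([148, 0, 380]) cube([81, 1404, 23]);
translate([287, 0, 380]) cube([81, 1404, 23]);
translate([426, 0, 380]) cube([81, 1404, 23]);
translate([565, 0, 380]) cube([81, 1404, 23]);
translate([704, 0, 380]) cube([81, 1404, 23]);
translate([843, 0, 380]) cube([81, 1404, 23]);
translate([982, 0, 380]) cube([81, 1404, 23]);
translate([1121, 0, 380]) cube([81, 1404, 23]);
translate([1260, 0, 380]) cube([81, 1404, 23]);
translate([1399, 0, 380]) cube([81, 1404, 23]);
translate([1538, 0, 380]) cube([81, 1404, 23]);
translate([1677, 0, 380]) cube([81, 1404, 23]);
translate([1816, 0, 380]) cube([81, 1404, 23]);


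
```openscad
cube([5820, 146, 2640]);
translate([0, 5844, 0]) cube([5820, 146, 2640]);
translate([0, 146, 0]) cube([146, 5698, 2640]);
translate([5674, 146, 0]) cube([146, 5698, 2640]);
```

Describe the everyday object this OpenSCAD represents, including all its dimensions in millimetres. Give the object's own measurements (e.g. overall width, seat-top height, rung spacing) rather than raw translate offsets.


The wall frame of a small rectangular building: four walls, each 2640 mm tall and 146 mm thick, enclosing a footprint 5820 mm (x) by 5990 mm (y) outside-to-outside, with no floor or roof. The front and back walls (the −y and +y sides) span the full width; the two side walls fit between them.


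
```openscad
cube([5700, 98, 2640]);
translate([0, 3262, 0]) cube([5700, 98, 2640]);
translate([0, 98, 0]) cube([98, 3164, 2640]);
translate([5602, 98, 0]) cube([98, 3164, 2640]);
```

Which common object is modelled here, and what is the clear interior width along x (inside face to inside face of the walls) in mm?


A house (or room) frame. The interior width is 5504 mm.

Four 2640 mm walls enclosing a rectangle with no floor or roof — a room or house frame. Outside width is 5700 mm and wall thickness is 98 mm, so the interior width is 5700 − 2 × 98 = 5504 mm.


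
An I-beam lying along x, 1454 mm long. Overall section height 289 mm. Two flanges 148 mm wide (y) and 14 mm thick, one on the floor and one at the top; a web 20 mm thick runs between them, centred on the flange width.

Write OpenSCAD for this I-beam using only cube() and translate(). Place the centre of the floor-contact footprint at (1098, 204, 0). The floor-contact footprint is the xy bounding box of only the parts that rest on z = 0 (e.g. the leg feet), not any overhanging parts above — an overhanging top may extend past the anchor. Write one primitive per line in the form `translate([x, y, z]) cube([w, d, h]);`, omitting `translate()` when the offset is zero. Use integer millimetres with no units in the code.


translate([371, 130, 0]) cube([1454, 148, 14]);
translate([371, 194, 14]) cube([1454, 20, 261]);
translate([371, 130, 275]) cube([1454, 148, 14]);


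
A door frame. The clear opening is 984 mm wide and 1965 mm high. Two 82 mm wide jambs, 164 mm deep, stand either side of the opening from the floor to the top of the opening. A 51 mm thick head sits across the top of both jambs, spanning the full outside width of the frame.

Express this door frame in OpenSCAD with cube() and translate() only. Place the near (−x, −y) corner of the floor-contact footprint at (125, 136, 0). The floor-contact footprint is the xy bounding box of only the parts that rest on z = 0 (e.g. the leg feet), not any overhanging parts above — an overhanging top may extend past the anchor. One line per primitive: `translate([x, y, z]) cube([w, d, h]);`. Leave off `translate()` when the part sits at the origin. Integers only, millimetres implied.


translate([125, 136, 0]) cube([82, 164, 1965]);
translate([1191, 136, 0]) cube([82, 164, 1965]);
translate([125, 136, 1965]) cube([1148, 164, 51]);


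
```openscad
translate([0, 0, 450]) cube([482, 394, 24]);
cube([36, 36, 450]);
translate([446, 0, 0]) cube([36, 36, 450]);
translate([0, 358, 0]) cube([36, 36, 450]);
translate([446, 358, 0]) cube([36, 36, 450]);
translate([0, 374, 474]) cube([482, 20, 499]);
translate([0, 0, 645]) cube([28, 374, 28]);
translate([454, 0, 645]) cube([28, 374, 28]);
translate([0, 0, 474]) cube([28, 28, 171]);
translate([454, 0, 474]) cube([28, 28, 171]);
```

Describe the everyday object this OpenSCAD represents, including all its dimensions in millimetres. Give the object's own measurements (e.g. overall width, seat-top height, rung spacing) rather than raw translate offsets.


A chair. The seat is a 482×394×24 mm slab with its top at z = 474 mm, on four 36×36 mm corner legs (flush with the seat edges, standing on z = 0). A flat backrest 20 mm thick, 499 mm tall, spans the full seat width and rises from the seat top along its +y edge, rear face flush with the rear of the seat. Two armrests of 28×28 mm section run along each side from the seat's front edge to the front of the backrest, top faces 199 mm above the seat top and outer faces flush with the seat's x-edges; a 28×28 mm post under the front of each armrest stands on the seat at the front corner.


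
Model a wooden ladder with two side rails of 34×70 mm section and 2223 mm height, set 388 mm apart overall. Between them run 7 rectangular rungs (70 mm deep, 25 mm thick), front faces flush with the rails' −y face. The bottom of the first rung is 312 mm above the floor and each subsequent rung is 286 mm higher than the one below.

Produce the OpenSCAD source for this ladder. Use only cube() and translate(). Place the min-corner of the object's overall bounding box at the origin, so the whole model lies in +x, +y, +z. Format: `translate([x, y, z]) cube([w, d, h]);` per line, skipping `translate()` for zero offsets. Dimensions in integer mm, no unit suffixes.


cube([34, 70, 2223]);
translate([354, 0, 0]) cube([34, 70, 2223]);
translate([34, 0, 312]) cube([320, 70, 25]);
translate([34, 0, 598]) cube([320, 70, 25]);
translate([34, 0, 884]) cube([320, 70, 25]);
translate([34, 0, 1170]) cube([320, 70, 25]);
translate([34, 0, 1456]) cube([320, 70, 25]);
translate([34, 0, 1742]) cube([320, 70, 25]);
translate([34, 0, 2028]) cube([320, 70, 25]);


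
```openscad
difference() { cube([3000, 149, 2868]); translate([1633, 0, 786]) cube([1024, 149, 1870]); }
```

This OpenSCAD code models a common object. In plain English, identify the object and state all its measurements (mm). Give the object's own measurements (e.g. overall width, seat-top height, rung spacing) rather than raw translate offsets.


A wall 3000 mm long (x), 149 mm thick (y), 2868 mm tall, with a rectangular window opening cut through it. The opening is 1024 mm wide and 1870 mm tall; its sill is at z = 786 mm and its near (−x) edge is 1633 mm from the wall's −x end. The opening passes through the full wall thickness.


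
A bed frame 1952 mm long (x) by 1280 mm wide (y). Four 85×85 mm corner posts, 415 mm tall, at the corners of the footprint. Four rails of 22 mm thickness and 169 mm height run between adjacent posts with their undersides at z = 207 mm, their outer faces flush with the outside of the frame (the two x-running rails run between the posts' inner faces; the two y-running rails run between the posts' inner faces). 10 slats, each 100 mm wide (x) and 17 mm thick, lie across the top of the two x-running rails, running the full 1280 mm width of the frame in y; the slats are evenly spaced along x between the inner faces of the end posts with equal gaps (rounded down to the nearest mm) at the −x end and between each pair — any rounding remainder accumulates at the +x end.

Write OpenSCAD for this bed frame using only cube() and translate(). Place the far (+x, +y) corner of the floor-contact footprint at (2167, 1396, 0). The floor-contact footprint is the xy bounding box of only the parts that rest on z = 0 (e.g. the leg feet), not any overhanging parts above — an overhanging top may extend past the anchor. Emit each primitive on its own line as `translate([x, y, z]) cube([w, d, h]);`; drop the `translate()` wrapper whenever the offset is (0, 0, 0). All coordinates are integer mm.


translate([215, 116, 0]) cube([85, 85, 415]);
translate([215, 1311, 0]) cube([85, 85, 415]);
translate([2082, 116, 0]) cube([85, 85, 415]);
translate([2082, 1311, 0]) cube([85, 85, 415]);
translate([300, 116, 207]) cube([1782, 22, 169]);
translate([300, 1374, 207]) cube([1782, 22, 169]);
translate([215, 201, 207]) cube([22, 1110, 169]);
translate([2145, 201, 207]) cube([22, 1110, 169]);
translate([371, 116, 376]) cube([100, 1280, 17]);
translate([542, 116, 376]) cube([100, 1280, 17]);
translate([713, 116, 376]) cube([100, 1280, 17]);
translate([884, 116, 376]) cube([100, 1280, 17]);
translate([1055, 116, 376]) cube([100, 1280, 17]);
translate([1226, 116, 376]) cube([100, 1280, 17]);
translate([1397, 116, 376]) cube([100, 1280, 17]);
translate([1568, 116, 376]) cube([100, 1280, 17]);
translate([1739, 116, 376]) cube([100, 1280, 17]);
translate([1910, 116, 376]) cube([100, 1280, 17]);


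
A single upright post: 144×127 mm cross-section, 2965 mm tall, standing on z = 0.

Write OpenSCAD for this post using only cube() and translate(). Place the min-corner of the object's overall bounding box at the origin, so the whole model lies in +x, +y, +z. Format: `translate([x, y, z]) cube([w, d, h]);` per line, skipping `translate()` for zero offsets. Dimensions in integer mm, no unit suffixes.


cube([144, 127, 2965]);


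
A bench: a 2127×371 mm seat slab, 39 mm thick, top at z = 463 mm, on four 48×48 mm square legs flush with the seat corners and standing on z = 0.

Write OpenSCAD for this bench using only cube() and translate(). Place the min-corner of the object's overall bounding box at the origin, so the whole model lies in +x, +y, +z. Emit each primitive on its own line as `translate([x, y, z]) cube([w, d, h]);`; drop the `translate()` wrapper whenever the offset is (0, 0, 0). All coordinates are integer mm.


translate([0, 0, 424]) cube([2127, 371, 39]);
cube([48, 48, 424]);
translate([0, 323, 0]) cube([48, 48, 424]);
translate([2079, 0, 0]) cube([48, 48, 424]);
translate([2079, 323, 0]) cube([48, 48, 424]);


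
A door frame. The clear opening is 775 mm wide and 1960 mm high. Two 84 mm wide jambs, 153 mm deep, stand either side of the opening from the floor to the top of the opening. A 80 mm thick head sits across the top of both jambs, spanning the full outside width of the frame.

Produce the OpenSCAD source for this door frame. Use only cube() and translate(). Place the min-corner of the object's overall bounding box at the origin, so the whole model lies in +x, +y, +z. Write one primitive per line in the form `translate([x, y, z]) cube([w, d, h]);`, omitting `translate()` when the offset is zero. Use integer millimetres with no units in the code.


cube([84, 153, 1960]);
translate([859, 0, 0]) cube([84, 153, 1960]);
translate([0, 0, 1960]) cube([943, 153, 80]);


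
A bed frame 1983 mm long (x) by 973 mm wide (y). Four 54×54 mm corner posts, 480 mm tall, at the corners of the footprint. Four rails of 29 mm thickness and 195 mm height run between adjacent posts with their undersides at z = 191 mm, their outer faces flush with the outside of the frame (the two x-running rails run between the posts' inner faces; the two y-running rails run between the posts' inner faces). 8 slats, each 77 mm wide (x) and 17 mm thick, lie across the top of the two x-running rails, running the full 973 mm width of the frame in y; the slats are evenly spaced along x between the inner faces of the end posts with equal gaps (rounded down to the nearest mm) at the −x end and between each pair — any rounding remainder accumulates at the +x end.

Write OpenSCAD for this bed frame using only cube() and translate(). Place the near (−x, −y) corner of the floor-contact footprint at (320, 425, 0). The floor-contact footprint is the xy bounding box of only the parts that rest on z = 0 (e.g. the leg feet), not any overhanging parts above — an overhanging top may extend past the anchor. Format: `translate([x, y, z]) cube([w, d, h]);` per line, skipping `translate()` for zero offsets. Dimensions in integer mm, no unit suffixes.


translate([320, 425, 0]) cube([54, 54, 480]);
translate([320, 1344, 0]) cube([54, 54, 480]);
translate([2249, 425, 0]) cube([54, 54, 480]);
translate([2249, 1344, 0]) cube([54, 54, 480]);
translate([374, 425, 191]) cube([1875, 29, 195]);
translate([374, 1369, 191]) cube([1875, 29, 195]);
translate([320, 479, 191]) cube([29, 865, 195]);
translate([2274, 479, 191]) cube([29, 865, 195]);
translate([513, 425, 386]) cube([77, 973, 17]);
translate([729, 425, 386]) cube([77, 973, 17]);
translate([945, 425, 386]) cube([77, 973, 17]);
translate([1161, 425, 386]) cube([77, 973, 17]);
translate([1377, 425, 386]) cube([77, 973, 17]);
translate([1593, 425, 386]) cube([77, 973, 17]);
translate([1809, 425, 386]) cube([77, 973, 17]);
translate([2025, 425, 386]) cube([77, 973, 17]);


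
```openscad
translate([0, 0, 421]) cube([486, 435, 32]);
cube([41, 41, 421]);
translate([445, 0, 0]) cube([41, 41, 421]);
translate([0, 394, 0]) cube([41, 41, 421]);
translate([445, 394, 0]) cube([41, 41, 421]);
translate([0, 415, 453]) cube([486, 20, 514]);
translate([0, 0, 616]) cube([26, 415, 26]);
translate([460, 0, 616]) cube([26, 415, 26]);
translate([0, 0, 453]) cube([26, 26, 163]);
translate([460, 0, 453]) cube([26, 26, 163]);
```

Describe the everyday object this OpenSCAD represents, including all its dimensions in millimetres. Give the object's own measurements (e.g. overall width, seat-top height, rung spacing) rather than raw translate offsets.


A chair. The seat is a 486×435×32 mm slab with its top at z = 453 mm, on four 41×41 mm corner legs (flush with the seat edges, standing on z = 0). A flat backrest 20 mm thick, 514 mm tall, spans the full seat width and rises from the seat top along its +y edge, rear face flush with the rear of the seat. Two armrests of 26×26 mm section run along each side from the seat's front edge to the front of the backrest, top faces 189 mm above the seat top and outer faces flush with the seat's x-edges; a 26×26 mm post under the front of each armrest stands on the seat at the front corner.


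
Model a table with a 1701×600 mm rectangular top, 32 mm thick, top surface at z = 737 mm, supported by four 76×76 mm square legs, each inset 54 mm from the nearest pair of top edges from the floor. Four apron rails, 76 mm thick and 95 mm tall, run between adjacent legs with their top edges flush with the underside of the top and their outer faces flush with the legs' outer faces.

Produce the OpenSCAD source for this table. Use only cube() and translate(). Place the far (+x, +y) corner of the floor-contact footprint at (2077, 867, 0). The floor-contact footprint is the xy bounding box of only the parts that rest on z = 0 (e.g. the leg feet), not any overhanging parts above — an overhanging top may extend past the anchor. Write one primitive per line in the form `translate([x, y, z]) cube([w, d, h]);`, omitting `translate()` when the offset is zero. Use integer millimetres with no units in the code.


// leg_h = 737 - 32 = 705
// apron z = 705 - 95 = 610
translate([430, 321, 705]) cube([1701, 600, 32]);
translate([484, 375, 0]) cube([76, 76, 705]);
translate([2001, 375, 0]) cube([76, 76, 705]);
translate([484, 791, 0]) cube([76, 76, 705]);
translate([2001, 791, 0]) cube([76, 76, 705]);
translate([560, 375, 610]) cube([1441, 76, 95]);
translate([560, 791, 610]) cube([1441, 76, 95]);
translate([484, 451, 610]) cube([76, 340, 95]);
translate([2001, 451, 610]) cube([76, 340, 95]);


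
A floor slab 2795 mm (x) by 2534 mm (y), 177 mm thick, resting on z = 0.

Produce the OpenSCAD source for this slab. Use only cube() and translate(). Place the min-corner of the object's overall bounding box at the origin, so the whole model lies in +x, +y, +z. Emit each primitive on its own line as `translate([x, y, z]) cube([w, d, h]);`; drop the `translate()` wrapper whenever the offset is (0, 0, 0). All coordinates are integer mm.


cube([2795, 2534, 177]);


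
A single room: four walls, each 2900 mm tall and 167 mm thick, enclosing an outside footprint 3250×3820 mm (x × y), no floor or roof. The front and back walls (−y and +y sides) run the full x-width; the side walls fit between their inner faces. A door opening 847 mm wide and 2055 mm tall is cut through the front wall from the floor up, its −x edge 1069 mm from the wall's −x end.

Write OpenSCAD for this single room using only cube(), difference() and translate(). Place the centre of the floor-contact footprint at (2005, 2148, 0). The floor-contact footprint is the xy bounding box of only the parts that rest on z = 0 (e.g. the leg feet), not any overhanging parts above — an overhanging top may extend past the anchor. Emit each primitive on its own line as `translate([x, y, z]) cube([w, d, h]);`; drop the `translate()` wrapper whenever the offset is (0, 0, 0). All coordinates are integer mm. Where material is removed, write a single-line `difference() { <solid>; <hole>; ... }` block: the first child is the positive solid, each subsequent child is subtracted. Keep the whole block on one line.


difference() { translate([380, 238, 0]) cube([3250, 167, 2900]); translate([1449, 238, 0]) cube([847, 167, 2055]); }
translate([380, 3891, 0]) cube([3250, 167, 2900]);
translate([380, 405, 0]) cube([167, 3486, 2900]);
translate([3463, 405, 0]) cube([167, 3486, 2900]);


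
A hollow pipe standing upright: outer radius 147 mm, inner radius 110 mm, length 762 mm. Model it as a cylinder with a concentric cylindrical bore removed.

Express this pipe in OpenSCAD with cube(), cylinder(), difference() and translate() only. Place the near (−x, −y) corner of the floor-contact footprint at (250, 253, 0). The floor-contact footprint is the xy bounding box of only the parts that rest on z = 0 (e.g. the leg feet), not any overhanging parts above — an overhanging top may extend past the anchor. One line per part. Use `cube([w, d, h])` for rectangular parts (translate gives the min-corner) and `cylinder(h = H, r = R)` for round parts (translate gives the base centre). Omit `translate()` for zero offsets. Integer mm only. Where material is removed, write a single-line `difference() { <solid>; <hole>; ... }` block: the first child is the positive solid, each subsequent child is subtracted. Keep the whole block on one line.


difference() { translate([397, 400, 0]) cylinder(h = 762, r = 147); translate([397, 400, 0]) cylinder(h = 762, r = 110); }


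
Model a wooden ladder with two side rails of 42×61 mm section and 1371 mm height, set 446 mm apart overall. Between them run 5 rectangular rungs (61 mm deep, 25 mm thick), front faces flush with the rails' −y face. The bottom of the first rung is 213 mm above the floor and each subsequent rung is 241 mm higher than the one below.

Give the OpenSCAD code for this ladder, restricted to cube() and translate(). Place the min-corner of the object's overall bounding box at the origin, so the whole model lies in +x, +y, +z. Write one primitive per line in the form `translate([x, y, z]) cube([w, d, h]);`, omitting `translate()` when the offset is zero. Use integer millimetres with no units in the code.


// rung span = 446 - 2*42 = 362
// rung[k] z = 213 + k*241
cube([42, 61, 1371]);
translate([404, 0, 0]) cube([42, 61, 1371]);
translate([42, 0, 213]) cube([362, 61, 25]);
translate([42, 0, 454]) cube([362, 61, 25]);
translate([42, 0, 695]) cube([362, 61, 25]);
translate([42, 0, 936]) cube([362, 61, 25]);
translate([42, 0, 1177]) cube([362, 61, 25]);


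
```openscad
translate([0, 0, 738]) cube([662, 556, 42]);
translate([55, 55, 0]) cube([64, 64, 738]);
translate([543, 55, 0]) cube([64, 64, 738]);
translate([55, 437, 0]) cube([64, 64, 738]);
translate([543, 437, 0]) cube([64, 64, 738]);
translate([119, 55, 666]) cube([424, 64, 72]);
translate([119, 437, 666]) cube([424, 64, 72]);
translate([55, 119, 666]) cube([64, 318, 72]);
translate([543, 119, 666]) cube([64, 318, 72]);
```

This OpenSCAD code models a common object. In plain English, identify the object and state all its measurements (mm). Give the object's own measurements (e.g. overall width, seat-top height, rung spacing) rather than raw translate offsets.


A table: top 662 mm (x) × 556 mm (y), 42 mm thick, upper face at z = 780 mm, on four 64×64 mm square legs, each inset 55 mm from the nearest pair of top edges from z = 0 to the bottom of the top. Four apron rails, 64 mm thick and 72 mm tall, run between adjacent legs with their top edges flush with the underside of the top and their outer faces flush with the legs' outer faces.


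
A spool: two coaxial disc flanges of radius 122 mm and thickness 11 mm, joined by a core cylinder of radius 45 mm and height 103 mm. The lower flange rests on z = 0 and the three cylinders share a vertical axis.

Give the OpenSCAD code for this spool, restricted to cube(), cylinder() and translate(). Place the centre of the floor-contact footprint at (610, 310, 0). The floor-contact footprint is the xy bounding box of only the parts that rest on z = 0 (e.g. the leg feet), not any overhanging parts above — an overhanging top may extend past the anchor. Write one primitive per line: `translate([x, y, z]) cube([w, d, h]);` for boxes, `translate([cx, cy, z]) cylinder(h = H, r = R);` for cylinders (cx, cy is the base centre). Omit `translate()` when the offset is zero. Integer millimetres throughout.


translate([610, 310, 0]) cylinder(h = 11, r = 122);
translate([610, 310, 11]) cylinder(h = 103, r = 45);
translate([610, 310, 114]) cylinder(h = 11, r = 122);


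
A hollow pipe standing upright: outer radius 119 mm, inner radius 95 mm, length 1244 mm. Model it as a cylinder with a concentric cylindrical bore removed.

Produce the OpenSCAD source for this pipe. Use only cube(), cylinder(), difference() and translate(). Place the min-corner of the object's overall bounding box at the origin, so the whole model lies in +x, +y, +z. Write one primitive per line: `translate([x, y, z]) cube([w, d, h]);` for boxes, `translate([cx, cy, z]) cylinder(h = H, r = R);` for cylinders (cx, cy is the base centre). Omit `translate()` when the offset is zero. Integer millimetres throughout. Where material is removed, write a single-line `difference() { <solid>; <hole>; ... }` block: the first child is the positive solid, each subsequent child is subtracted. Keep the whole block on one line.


difference() { translate([119, 119, 0]) cylinder(h = 1244, r = 119); translate([119, 119, 0]) cylinder(h = 1244, r = 95); }


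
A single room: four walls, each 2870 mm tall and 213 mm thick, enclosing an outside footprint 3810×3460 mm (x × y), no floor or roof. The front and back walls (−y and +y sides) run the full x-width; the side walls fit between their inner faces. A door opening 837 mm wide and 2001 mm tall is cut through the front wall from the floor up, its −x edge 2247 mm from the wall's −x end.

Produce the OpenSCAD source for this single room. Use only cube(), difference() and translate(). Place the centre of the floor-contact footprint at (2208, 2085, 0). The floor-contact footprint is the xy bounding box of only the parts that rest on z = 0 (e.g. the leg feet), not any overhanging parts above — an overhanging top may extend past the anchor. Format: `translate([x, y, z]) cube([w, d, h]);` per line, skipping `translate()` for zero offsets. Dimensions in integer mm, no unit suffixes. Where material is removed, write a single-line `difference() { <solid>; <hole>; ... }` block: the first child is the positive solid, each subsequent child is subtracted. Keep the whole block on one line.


difference() { translate([303, 355, 0]) cube([3810, 213, 2870]); translate([2550, 355, 0]) cube([837, 213, 2001]); }
translate([303, 3602, 0]) cube([3810, 213, 2870]);
translate([303, 568, 0]) cube([213, 3034, 2870]);
translate([3900, 568, 0]) cube([213, 3034, 2870]);


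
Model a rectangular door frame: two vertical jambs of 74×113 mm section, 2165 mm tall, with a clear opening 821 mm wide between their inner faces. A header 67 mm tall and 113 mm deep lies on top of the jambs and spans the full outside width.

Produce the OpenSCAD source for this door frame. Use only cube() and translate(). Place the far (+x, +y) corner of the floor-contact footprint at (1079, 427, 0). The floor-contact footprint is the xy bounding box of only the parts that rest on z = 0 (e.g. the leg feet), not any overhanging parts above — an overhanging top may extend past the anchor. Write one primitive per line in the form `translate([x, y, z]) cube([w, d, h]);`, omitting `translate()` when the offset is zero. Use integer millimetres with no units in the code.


translate([110, 314, 0]) cube([74, 113, 2165]);
translate([1005, 314, 0]) cube([74, 113, 2165]);
translate([110, 314, 2165]) cube([969, 113, 67]);


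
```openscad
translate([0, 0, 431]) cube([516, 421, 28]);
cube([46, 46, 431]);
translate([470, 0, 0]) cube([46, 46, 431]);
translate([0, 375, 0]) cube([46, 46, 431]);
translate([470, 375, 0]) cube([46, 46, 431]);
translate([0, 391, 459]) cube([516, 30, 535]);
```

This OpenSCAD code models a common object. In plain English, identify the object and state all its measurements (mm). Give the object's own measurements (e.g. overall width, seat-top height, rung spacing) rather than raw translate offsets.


A chair. The seat is a 516×421×28 mm slab with its top at z = 459 mm, on four 46×46 mm corner legs (flush with the seat edges, standing on z = 0). A flat backrest 30 mm thick, 535 mm tall, spans the full seat width and rises from the seat top along its +y edge, rear face flush with the rear of the seat.


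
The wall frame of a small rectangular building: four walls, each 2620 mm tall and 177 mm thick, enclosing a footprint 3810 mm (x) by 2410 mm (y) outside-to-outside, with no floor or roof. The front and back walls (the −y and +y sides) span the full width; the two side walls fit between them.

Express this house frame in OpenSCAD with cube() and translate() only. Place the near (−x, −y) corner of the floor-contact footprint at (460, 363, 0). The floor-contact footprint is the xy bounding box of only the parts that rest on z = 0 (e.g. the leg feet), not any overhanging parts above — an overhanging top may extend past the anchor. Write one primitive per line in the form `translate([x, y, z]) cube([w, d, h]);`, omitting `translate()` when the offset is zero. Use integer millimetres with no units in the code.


translate([460, 363, 0]) cube([3810, 177, 2620]);
translate([460, 2596, 0]) cube([3810, 177, 2620]);
translate([460, 540, 0]) cube([177, 2056, 2620]);
translate([4093, 540, 0]) cube([177, 2056, 2620]);


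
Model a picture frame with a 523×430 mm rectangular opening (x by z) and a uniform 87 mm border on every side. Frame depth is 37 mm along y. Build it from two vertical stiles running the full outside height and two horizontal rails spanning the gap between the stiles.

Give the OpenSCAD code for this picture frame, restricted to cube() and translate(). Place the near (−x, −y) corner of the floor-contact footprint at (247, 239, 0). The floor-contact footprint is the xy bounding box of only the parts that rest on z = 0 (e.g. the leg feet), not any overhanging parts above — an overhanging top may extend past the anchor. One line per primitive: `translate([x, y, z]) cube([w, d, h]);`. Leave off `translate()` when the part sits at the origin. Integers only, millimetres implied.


translate([247, 239, 0]) cube([87, 37, 604]);
translate([857, 239, 0]) cube([87, 37, 604]);
translate([334, 239, 0]) cube([523, 37, 87]);
translate([334, 239, 517]) cube([523, 37, 87]);


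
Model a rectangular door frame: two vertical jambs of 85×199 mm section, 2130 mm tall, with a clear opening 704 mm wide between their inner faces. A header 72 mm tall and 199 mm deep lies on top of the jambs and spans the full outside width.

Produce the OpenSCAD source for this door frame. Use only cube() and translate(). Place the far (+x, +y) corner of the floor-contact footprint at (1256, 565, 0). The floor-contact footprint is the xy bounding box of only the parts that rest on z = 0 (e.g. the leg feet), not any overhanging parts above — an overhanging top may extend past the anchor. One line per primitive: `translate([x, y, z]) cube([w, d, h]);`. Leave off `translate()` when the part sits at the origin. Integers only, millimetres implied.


translate([382, 366, 0]) cube([85, 199, 2130]);
translate([1171, 366, 0]) cube([85, 199, 2130]);
translate([382, 366, 2130]) cube([874, 199, 72]);


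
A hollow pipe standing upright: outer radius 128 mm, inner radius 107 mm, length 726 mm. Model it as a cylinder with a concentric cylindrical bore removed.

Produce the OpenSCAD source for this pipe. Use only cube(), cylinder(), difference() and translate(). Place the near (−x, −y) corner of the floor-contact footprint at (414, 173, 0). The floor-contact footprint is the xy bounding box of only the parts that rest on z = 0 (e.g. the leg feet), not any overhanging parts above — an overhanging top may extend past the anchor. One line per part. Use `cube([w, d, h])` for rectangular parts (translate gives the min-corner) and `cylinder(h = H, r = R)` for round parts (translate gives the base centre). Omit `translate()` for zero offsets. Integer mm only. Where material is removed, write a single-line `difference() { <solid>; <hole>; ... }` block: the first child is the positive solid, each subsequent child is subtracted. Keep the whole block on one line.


difference() { translate([542, 301, 0]) cylinder(h = 726, r = 128); translate([542, 301, 0]) cylinder(h = 726, r = 107); }


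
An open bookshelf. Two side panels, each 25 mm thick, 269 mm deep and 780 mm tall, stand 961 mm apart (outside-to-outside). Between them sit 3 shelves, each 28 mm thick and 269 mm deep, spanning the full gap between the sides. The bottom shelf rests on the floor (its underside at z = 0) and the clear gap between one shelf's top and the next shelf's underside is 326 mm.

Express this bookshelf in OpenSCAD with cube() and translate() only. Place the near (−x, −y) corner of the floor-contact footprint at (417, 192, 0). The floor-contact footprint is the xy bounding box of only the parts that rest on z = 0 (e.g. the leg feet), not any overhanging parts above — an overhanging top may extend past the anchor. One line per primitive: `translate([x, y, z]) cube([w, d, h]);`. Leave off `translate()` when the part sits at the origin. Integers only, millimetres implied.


translate([417, 192, 0]) cube([25, 269, 780]);
translate([1353, 192, 0]) cube([25, 269, 780]);
translate([442, 192, 0]) cube([911, 269, 28]);
translate([442, 192, 354]) cube([911, 269, 28]);
translate([442, 192, 708]) cube([911, 269, 28]);


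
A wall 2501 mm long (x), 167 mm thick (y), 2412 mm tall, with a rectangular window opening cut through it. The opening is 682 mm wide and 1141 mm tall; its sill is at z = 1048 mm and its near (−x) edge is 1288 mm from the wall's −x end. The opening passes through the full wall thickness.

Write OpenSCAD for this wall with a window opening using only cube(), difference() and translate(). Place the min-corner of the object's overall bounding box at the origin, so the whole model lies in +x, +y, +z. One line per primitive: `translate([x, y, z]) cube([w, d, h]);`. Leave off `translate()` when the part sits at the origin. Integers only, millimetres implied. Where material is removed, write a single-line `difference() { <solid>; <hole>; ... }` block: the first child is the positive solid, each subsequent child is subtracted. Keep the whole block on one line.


difference() { cube([2501, 167, 2412]); translate([1288, 0, 1048]) cube([682, 167, 1141]); }


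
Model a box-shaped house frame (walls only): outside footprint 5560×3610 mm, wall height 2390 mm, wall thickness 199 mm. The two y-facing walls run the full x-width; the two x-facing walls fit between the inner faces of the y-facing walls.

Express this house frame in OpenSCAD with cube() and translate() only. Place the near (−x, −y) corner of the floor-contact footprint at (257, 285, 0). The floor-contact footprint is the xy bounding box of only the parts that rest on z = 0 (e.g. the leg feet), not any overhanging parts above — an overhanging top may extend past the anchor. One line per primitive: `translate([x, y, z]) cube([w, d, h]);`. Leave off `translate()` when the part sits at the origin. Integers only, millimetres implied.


translate([257, 285, 0]) cube([5560, 199, 2390]);
translate([257, 3696, 0]) cube([5560, 199, 2390]);
translate([257, 484, 0]) cube([199, 3212, 2390]);
translate([5618, 484, 0]) cube([199, 3212, 2390]);


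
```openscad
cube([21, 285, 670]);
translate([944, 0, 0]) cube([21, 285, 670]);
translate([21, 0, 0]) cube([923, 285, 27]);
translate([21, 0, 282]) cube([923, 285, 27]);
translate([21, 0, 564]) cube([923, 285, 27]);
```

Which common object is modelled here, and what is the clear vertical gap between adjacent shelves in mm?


A bookshelf. The clear shelf gap is 255 mm.

Two tall side panels with 3 horizontal boards between them — a bookshelf. The first two shelf undersides are at z = 0 and z = 282; with shelf thickness 27, the clear gap is 282 − 0 − 27 = 255 mm.
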